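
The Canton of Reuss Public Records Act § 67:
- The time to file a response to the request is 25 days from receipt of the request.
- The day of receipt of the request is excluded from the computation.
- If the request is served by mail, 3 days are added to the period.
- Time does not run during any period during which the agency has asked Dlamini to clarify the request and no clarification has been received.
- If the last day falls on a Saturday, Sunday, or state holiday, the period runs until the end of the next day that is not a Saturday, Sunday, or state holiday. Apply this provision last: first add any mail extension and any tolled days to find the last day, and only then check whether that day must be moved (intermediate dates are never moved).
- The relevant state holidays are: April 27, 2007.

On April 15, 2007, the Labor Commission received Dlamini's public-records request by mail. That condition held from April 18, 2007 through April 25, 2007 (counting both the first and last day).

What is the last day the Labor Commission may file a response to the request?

25 days after April 15, 2007 is May 10, 2007.
Service was by mail, adding 3 days: May 10, 2007 + 3 days = May 13, 2007.
From April 18, 2007 through April 25, 2007 inclusive is 8 days; tolling adds 8 days: May 13, 2007 + 8 days = May 21, 2007.
May 21, 2007 is a Monday and not a state holiday, so no extension applies.

May 21, 2007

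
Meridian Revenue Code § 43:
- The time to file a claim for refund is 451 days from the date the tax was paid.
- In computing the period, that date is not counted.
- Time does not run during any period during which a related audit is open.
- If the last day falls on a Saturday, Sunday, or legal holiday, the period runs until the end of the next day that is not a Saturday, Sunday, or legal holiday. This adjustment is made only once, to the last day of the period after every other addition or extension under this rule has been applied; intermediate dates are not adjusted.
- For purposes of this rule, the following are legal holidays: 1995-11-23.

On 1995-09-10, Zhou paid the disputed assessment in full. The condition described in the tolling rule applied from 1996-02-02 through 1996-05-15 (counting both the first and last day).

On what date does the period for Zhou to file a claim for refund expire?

451 days after 1995-09-10 is December 4, 1996.
From February 2, 1996 through May 15, 1996 inclusive is 104 days; tolling adds 104 days: December 4, 1996 + 104 days = March 18, 1997.
March 18, 1997 is a Tuesday and not a legal holiday, so no extension applies.

March 18, 1997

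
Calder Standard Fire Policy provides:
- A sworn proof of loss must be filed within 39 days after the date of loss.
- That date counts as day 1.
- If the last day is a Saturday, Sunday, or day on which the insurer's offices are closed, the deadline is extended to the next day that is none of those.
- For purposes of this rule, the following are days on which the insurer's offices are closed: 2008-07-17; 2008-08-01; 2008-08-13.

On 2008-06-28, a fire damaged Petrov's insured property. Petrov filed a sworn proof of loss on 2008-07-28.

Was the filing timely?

Counting 2008-06-28 as day 1, day 39 is August 5, 2008.
August 5, 2008 is a Tuesday and not a day on which the insurer's offices are closed, so no extension applies.
The deadline is August 5, 2008; the filing on July 28, 2008 is on or before that date.

Yes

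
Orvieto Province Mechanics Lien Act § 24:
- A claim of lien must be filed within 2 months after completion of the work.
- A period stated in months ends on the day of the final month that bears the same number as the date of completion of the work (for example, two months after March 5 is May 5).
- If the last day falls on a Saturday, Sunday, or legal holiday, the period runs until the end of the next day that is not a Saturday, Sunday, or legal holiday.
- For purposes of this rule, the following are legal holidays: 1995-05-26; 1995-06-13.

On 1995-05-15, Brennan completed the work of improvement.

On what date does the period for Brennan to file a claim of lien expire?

2 months after 1995-05-15 is July 15, 1995.
July 15, 1995 is Saturday; July 16, 1995 is Sunday. The next qualifying day is July 17, 1995.

July 17, 1995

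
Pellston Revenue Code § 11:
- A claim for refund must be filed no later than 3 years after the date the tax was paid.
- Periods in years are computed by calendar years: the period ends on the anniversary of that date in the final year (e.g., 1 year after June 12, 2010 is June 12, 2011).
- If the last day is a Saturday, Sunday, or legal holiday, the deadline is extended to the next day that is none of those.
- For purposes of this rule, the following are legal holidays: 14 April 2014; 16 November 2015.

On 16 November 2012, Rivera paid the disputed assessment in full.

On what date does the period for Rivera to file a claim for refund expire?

3 years after 16 November 2012 is November 16, 2015.
November 16, 2015 is a listed holiday. The next qualifying day is November 17, 2015.

November 17, 2015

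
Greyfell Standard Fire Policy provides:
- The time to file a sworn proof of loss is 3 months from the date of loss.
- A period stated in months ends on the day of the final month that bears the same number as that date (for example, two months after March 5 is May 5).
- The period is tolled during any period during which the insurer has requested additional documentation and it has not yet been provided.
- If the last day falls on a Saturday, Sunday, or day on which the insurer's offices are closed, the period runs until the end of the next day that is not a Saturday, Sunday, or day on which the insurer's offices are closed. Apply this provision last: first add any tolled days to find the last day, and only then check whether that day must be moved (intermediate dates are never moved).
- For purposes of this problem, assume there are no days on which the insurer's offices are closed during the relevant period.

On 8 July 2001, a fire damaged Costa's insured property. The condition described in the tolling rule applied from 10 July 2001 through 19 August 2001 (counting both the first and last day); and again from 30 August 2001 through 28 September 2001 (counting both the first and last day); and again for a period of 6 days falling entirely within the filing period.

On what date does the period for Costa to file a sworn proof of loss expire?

3 months after 8 July 2001 is October 8, 2001.
From July 10, 2001 through August 19, 2001 inclusive is 41 days; tolling adds 41 days: October 8, 2001 + 41 days = November 18, 2001.
From August 30, 2001 through September 28, 2001 inclusive is 30 days; tolling adds 30 days: November 18, 2001 + 30 days = December 18, 2001.
Tolling adds 6 days: December 18, 2001 + 6 days = December 24, 2001.
December 24, 2001 is a Monday and not a day on which the insurer's offices are closed, so no extension applies.

December 24, 2001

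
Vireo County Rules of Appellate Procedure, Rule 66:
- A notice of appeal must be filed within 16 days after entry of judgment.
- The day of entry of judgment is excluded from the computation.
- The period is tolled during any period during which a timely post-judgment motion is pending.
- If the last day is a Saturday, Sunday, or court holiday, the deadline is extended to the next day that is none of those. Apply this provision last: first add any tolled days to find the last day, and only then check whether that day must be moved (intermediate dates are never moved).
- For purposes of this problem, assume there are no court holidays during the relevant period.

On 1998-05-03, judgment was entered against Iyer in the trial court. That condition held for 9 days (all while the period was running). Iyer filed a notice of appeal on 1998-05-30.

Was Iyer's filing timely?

16 days after 1998-05-03 is May 19, 1998.
Tolling adds 9 days: May 19, 1998 + 9 days = May 28, 1998.
May 28, 1998 is a Thursday and not a court holiday, so no extension applies.
The deadline is May 28, 1998; the filing on May 30, 1998 is after that date.

No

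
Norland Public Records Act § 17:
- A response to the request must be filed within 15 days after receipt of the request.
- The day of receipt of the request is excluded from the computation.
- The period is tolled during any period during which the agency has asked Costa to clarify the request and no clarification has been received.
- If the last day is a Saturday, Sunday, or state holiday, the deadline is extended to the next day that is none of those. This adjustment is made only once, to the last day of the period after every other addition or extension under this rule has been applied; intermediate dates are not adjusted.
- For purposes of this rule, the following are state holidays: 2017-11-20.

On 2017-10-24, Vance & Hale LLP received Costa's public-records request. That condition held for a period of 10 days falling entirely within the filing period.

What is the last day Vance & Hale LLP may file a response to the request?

15 days after 2017-10-24 is November 8, 2017.
Tolling adds 10 days: November 8, 2017 + 10 days = November 18, 2017.
November 18, 2017 is Saturday; November 19, 2017 is Sunday; November 20, 2017 is a listed holiday. The next qualifying day is November 21, 2017.

November 21, 2017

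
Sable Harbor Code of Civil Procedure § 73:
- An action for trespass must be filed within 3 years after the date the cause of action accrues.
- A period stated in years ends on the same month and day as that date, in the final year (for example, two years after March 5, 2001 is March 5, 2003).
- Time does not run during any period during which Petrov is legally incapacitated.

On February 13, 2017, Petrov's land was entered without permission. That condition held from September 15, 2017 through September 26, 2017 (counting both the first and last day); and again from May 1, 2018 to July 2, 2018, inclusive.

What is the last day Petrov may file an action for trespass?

April 28, 2020

3 years after February 13, 2017 is February 13, 2020.
From September 15, 2017 through September 26, 2017 inclusive is 12 days; tolling adds 12 days: February 13, 2020 + 12 days = February 25, 2020.
From May 1, 2018 through July 2, 2018 inclusive is 63 days; tolling adds 63 days: February 25, 2020 + 63 days = April 28, 2020.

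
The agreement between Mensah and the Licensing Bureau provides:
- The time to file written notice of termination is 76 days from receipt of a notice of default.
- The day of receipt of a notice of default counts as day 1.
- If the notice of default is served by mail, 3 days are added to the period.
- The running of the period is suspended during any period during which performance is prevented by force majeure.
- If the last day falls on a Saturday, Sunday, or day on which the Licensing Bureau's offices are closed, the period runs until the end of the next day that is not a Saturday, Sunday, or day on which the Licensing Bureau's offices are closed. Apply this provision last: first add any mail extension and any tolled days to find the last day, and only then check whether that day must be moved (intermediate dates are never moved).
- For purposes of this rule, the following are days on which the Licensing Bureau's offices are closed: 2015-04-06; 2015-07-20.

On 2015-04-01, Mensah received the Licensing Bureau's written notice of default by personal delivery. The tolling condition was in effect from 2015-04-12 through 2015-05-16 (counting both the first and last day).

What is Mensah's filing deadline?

July 21, 2015

Counting 2015-04-01 as day 1, day 76 is June 15, 2015.
Service was not by mail, so no mail extension applies.
From April 12, 2015 through May 16, 2015 inclusive is 35 days; tolling adds 35 days: June 15, 2015 + 35 days = July 20, 2015.
July 20, 2015 is a listed holiday. The next qualifying day is July 21, 2015.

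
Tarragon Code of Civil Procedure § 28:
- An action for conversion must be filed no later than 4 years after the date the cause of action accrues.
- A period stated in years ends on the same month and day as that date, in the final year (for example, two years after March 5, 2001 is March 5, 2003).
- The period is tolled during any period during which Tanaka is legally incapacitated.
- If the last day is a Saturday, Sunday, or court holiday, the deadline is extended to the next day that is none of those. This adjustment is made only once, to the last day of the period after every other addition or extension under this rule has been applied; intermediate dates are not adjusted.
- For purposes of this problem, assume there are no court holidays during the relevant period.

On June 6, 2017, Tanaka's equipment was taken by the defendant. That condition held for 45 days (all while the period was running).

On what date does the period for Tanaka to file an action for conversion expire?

July 21, 2021

4 years after June 6, 2017 is June 6, 2021.
Tolling adds 45 days: June 6, 2021 + 45 days = July 21, 2021.
July 21, 2021 is a Wednesday and not a court holiday, so no extension applies.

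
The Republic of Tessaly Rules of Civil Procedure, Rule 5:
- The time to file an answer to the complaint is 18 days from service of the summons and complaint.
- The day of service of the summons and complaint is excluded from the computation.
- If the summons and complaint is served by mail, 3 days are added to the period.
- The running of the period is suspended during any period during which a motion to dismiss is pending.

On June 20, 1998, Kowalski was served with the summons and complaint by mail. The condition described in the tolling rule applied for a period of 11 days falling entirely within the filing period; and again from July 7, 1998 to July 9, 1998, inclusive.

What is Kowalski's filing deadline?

18 days after June 20, 1998 is July 8, 1998.
Service was by mail, adding 3 days: July 8, 1998 + 3 days = July 11, 1998.
Tolling adds 11 days: July 11, 1998 + 11 days = July 22, 1998.
From July 7, 1998 through July 9, 1998 inclusive is 3 days; tolling adds 3 days: July 22, 1998 + 3 days = July 25, 1998.

July 25, 1998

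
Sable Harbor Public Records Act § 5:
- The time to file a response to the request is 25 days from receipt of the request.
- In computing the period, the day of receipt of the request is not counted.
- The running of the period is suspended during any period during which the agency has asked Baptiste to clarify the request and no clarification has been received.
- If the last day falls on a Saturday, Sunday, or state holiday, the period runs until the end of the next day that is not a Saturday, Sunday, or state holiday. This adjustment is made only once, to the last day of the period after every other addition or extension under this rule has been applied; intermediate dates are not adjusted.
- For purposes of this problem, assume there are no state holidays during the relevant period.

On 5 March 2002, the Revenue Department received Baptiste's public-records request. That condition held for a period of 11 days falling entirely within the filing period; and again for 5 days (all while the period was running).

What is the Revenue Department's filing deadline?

25 days after 5 March 2002 is March 30, 2002.
Tolling adds 11 days: March 30, 2002 + 11 days = April 10, 2002.
Tolling adds 5 days: April 10, 2002 + 5 days = April 15, 2002.
April 15, 2002 is a Monday and not a state holiday, so no extension applies.

April 15, 2002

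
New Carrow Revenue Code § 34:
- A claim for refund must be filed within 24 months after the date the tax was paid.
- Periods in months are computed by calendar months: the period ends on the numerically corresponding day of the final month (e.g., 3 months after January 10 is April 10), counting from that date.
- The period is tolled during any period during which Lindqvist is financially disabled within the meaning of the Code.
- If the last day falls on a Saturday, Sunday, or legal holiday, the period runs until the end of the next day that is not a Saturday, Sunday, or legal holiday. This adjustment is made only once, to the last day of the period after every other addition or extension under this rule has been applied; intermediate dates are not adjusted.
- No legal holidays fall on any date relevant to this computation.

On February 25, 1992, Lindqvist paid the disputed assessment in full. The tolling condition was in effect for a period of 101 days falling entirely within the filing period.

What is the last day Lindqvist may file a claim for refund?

June 6, 1994

24 months after February 25, 1992 is February 25, 1994.
Tolling adds 101 days: February 25, 1994 + 101 days = June 6, 1994.
June 6, 1994 is a Monday and not a legal holiday, so no extension applies.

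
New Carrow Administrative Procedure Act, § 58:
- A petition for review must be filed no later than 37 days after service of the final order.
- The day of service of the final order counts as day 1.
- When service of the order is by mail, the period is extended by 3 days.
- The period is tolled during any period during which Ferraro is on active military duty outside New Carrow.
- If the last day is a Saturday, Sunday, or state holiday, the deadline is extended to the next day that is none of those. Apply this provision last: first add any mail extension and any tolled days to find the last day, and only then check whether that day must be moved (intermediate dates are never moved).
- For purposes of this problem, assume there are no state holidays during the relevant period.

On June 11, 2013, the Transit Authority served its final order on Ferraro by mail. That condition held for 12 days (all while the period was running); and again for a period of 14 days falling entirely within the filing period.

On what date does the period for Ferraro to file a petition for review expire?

Counting June 11, 2013 as day 1, day 37 is July 17, 2013.
Service was by mail, adding 3 days: July 17, 2013 + 3 days = July 20, 2013.
Tolling adds 12 days: July 20, 2013 + 12 days = August 1, 2013.
Tolling adds 14 days: August 1, 2013 + 14 days = August 15, 2013.
August 15, 2013 is a Thursday and not a state holiday, so no extension applies.

August 15, 2013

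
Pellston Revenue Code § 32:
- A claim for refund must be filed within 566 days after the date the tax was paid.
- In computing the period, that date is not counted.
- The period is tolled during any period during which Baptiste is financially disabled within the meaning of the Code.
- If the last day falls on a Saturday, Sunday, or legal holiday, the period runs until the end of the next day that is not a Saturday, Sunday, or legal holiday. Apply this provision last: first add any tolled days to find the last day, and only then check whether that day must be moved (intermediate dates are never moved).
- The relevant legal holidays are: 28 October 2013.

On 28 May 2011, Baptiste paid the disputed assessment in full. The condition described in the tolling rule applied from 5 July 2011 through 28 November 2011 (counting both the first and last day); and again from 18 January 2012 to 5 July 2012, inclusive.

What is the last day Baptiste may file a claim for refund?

October 29, 2013

566 days after 28 May 2011 is December 14, 2012.
From July 5, 2011 through November 28, 2011 inclusive is 147 days; tolling adds 147 days: December 14, 2012 + 147 days = May 10, 2013.
From January 18, 2012 through July 5, 2012 inclusive is 170 days; tolling adds 170 days: May 10, 2013 + 170 days = October 27, 2013.
October 27, 2013 is Sunday; October 28, 2013 is a listed holiday. The next qualifying day is October 29, 2013.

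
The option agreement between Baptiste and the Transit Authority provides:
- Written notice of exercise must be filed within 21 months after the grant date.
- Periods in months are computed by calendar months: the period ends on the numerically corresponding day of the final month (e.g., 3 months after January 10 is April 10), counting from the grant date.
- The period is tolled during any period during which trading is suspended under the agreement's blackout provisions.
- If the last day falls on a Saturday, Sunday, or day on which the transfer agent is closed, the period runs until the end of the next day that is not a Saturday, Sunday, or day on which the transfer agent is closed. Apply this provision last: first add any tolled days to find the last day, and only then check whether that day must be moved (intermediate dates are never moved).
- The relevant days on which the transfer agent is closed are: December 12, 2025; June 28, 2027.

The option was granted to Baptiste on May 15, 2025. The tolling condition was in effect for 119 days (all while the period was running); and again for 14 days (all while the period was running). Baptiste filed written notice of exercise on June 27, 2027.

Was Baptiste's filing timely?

21 months after May 15, 2025 is February 15, 2027.
Tolling adds 119 days: February 15, 2027 + 119 days = June 14, 2027.
Tolling adds 14 days: June 14, 2027 + 14 days = June 28, 2027.
June 28, 2027 is a listed holiday. The next qualifying day is June 29, 2027.
The deadline is June 29, 2027; the filing on June 27, 2027 is on or before that date.

Yes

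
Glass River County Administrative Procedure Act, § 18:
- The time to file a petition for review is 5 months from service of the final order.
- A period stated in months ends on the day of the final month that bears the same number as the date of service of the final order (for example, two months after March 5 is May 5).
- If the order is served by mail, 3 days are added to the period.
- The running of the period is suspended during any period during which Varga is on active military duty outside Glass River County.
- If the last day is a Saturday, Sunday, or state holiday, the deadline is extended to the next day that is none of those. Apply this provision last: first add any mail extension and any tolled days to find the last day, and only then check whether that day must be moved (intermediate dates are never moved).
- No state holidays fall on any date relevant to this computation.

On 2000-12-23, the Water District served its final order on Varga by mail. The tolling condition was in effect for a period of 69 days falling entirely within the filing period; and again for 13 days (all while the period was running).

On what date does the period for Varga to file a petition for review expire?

August 16, 2001

5 months after 2000-12-23 is May 23, 2001.
Service was by mail, adding 3 days: May 23, 2001 + 3 days = May 26, 2001.
Tolling adds 69 days: May 26, 2001 + 69 days = August 3, 2001.
Tolling adds 13 days: August 3, 2001 + 13 days = August 16, 2001.
August 16, 2001 is a Thursday and not a state holiday, so no extension applies.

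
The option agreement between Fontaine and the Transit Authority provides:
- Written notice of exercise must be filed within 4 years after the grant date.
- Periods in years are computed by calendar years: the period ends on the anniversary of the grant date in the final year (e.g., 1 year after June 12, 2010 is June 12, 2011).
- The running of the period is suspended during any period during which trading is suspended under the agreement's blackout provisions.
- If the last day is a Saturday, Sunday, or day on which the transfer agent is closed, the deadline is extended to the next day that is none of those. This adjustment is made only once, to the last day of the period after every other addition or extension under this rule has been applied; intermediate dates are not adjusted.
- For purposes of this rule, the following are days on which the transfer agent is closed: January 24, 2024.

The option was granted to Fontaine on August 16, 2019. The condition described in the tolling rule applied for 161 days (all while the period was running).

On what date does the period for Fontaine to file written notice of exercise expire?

January 25, 2024

4 years after August 16, 2019 is August 16, 2023.
Tolling adds 161 days: August 16, 2023 + 161 days = January 24, 2024.
January 24, 2024 is a listed holiday. The next qualifying day is January 25, 2024.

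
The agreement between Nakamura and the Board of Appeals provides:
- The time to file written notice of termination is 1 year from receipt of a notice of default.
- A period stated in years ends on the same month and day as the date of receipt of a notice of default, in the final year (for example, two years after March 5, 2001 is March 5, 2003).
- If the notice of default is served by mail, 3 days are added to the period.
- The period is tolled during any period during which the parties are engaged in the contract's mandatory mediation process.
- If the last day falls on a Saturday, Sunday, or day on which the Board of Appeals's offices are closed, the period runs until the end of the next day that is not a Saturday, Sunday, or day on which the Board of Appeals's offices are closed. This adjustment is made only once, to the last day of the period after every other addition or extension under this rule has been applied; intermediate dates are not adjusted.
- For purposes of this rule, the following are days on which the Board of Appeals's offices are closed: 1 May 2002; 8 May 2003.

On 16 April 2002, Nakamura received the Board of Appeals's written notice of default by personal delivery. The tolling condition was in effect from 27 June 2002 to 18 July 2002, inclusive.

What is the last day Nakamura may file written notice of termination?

1 year after 16 April 2002 is April 16, 2003.
Service was not by mail, so no mail extension applies.
From June 27, 2002 through July 18, 2002 inclusive is 22 days; tolling adds 22 days: April 16, 2003 + 22 days = May 8, 2003.
May 8, 2003 is a listed holiday. The next qualifying day is May 9, 2003.

May 9, 2003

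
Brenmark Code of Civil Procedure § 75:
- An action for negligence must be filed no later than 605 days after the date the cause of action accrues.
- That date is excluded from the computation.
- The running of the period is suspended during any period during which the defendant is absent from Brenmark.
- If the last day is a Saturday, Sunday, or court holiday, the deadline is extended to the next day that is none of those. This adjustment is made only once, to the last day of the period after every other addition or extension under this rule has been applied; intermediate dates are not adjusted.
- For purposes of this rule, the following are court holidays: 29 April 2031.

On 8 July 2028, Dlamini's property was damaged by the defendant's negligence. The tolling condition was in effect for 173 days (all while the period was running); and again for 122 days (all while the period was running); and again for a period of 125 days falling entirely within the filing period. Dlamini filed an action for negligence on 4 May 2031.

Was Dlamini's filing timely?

No

605 days after 8 July 2028 is March 5, 2030.
Tolling adds 173 days: March 5, 2030 + 173 days = August 25, 2030.
Tolling adds 122 days: August 25, 2030 + 122 days = December 25, 2030.
Tolling adds 125 days: December 25, 2030 + 125 days = April 29, 2031.
April 29, 2031 is a listed holiday. The next qualifying day is April 30, 2031.
The deadline is April 30, 2031; the filing on May 4, 2031 is after that date.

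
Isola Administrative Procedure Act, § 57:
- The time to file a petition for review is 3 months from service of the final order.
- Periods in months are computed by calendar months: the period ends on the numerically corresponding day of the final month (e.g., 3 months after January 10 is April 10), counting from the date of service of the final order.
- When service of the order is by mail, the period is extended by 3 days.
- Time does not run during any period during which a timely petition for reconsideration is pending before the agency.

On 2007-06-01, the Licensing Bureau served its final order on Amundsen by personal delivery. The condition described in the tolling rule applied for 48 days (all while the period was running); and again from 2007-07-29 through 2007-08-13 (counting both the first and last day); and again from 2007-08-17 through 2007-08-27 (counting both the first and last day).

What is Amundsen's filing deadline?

3 months after 2007-06-01 is September 1, 2007.
Service was not by mail, so no mail extension applies.
Tolling adds 48 days: September 1, 2007 + 48 days = October 19, 2007.
From July 29, 2007 through August 13, 2007 inclusive is 16 days; tolling adds 16 days: October 19, 2007 + 16 days = November 4, 2007.
From August 17, 2007 through August 27, 2007 inclusive is 11 days; tolling adds 11 days: November 4, 2007 + 11 days = November 15, 2007.

November 15, 2007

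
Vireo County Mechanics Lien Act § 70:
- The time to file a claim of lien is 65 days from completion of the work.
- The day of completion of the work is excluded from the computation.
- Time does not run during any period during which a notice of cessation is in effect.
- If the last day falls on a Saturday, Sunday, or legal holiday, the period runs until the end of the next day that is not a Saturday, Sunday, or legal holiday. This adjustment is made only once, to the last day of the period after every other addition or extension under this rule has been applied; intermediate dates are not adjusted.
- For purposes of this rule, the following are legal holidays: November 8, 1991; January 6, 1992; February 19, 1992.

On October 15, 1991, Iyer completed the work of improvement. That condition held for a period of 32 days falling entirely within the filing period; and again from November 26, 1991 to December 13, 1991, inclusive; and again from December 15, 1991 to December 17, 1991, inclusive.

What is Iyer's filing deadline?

February 10, 1992

65 days after October 15, 1991 is December 19, 1991.
Tolling adds 32 days: December 19, 1991 + 32 days = January 20, 1992.
From November 26, 1991 through December 13, 1991 inclusive is 18 days; tolling adds 18 days: January 20, 1992 + 18 days = February 7, 1992.
From December 15, 1991 through December 17, 1991 inclusive is 3 days; tolling adds 3 days: February 7, 1992 + 3 days = February 10, 1992.
February 10, 1992 is a Monday and not a legal holiday, so no extension applies.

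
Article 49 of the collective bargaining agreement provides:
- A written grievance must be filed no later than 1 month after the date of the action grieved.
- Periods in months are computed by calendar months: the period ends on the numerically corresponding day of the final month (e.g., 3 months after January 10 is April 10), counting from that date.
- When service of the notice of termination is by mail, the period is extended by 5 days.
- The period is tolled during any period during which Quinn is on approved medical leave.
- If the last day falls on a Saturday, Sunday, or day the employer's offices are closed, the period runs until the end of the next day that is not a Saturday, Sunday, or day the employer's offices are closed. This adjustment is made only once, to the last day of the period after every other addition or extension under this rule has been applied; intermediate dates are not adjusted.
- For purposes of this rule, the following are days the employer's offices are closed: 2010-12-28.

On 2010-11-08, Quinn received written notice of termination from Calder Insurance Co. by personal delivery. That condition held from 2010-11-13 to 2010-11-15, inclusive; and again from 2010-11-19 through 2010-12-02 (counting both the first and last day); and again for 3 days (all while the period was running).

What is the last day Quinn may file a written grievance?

1 month after 2010-11-08 is December 8, 2010.
Service was not by mail, so no mail extension applies.
From November 13, 2010 through November 15, 2010 inclusive is 3 days; tolling adds 3 days: December 8, 2010 + 3 days = December 11, 2010.
From November 19, 2010 through December 2, 2010 inclusive is 14 days; tolling adds 14 days: December 11, 2010 + 14 days = December 25, 2010.
Tolling adds 3 days: December 25, 2010 + 3 days = December 28, 2010.
December 28, 2010 is a listed holiday. The next qualifying day is December 29, 2010.

December 29, 2010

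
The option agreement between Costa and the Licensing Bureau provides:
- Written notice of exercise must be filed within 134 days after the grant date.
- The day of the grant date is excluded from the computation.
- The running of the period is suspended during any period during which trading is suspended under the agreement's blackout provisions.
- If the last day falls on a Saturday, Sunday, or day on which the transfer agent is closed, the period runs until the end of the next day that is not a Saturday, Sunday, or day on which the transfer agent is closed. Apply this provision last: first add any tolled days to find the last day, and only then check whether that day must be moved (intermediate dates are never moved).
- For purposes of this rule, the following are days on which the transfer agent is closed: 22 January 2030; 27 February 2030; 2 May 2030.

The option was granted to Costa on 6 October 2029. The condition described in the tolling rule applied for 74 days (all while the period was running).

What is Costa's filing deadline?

May 3, 2030

134 days after 6 October 2029 is February 17, 2030.
Tolling adds 74 days: February 17, 2030 + 74 days = May 2, 2030.
May 2, 2030 is a listed holiday. The next qualifying day is May 3, 2030.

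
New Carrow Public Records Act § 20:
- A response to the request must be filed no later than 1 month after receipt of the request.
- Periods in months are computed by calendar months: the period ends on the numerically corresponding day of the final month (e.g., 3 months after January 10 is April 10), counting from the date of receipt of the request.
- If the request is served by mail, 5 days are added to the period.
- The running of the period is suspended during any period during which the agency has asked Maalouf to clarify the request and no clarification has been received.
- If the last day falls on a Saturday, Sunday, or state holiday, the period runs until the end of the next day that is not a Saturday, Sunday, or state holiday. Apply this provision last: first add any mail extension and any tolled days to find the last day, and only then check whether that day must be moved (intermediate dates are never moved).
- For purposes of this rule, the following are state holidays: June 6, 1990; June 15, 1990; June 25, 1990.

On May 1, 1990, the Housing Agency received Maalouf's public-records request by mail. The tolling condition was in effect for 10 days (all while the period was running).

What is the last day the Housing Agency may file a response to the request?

1 month after May 1, 1990 is June 1, 1990.
Service was by mail, adding 5 days: June 1, 1990 + 5 days = June 6, 1990.
Tolling adds 10 days: June 6, 1990 + 10 days = June 16, 1990.
June 16, 1990 is Saturday; June 17, 1990 is Sunday. The next qualifying day is June 18, 1990.

June 18, 1990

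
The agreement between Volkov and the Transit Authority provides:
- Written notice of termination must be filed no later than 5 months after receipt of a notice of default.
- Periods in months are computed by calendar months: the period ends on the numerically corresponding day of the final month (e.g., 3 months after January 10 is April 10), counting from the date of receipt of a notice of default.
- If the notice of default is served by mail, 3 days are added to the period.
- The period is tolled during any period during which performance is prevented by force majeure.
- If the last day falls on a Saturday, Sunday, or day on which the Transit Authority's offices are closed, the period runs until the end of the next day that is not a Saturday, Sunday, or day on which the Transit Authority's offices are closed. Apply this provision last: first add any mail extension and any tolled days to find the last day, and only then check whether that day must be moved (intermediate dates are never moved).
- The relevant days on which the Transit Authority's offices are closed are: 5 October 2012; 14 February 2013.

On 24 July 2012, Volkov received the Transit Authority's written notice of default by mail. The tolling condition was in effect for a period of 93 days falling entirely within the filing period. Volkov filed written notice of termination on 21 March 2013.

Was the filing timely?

5 months after 24 July 2012 is December 24, 2012.
Service was by mail, adding 3 days: December 24, 2012 + 3 days = December 27, 2012.
Tolling adds 93 days: December 27, 2012 + 93 days = March 30, 2013.
March 30, 2013 is Saturday; March 31, 2013 is Sunday. The next qualifying day is April 1, 2013.
The deadline is April 1, 2013; the filing on March 21, 2013 is on or before that date.

Yes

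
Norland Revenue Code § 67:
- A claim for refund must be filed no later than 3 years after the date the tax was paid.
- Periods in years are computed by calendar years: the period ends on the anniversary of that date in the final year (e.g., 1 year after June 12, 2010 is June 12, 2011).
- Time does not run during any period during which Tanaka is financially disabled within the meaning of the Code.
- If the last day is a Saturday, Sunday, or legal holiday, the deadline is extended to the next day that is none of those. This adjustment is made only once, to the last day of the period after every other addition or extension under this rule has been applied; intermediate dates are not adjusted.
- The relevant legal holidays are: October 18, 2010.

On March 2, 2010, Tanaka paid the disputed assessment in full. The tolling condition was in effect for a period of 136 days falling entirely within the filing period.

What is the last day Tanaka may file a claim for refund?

3 years after March 2, 2010 is March 2, 2013.
Tolling adds 136 days: March 2, 2013 + 136 days = July 16, 2013.
July 16, 2013 is a Tuesday and not a legal holiday, so no extension applies.

July 16, 2013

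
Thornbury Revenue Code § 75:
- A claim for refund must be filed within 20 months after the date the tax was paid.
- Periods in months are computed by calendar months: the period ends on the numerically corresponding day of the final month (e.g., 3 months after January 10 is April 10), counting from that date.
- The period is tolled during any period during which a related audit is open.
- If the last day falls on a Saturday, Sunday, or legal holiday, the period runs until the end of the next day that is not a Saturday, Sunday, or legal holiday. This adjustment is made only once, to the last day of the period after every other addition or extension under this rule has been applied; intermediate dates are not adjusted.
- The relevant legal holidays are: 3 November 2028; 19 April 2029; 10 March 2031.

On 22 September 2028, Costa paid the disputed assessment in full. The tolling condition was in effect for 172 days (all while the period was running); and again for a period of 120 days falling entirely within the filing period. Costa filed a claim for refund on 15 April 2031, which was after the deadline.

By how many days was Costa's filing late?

20 months after 22 September 2028 is May 22, 2030.
Tolling adds 172 days: May 22, 2030 + 172 days = November 10, 2030.
Tolling adds 120 days: November 10, 2030 + 120 days = March 10, 2031.
March 10, 2031 is a listed holiday. The next qualifying day is March 11, 2031.
The deadline is March 11, 2031; from March 11, 2031 to April 15, 2031 is 35 days.

35 days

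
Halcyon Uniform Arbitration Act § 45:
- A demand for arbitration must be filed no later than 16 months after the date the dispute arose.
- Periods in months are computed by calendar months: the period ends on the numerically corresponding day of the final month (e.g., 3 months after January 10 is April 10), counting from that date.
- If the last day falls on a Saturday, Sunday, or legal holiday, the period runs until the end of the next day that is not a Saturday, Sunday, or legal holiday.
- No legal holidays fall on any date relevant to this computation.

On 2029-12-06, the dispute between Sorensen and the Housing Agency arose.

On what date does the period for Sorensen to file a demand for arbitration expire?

16 months after 2029-12-06 is April 6, 2031.
April 6, 2031 is Sunday. The next qualifying day is April 7, 2031.

April 7, 2031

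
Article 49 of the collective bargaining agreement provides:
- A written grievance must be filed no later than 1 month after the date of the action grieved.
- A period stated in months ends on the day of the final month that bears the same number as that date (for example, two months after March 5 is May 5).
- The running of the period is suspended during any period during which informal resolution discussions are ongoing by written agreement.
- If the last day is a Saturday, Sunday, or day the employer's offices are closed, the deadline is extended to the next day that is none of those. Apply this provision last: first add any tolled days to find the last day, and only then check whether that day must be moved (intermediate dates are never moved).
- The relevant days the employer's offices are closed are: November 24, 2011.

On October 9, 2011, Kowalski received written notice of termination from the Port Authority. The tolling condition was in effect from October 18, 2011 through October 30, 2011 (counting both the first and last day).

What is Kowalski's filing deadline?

November 22, 2011

1 month after October 9, 2011 is November 9, 2011.
From October 18, 2011 through October 30, 2011 inclusive is 13 days; tolling adds 13 days: November 9, 2011 + 13 days = November 22, 2011.
November 22, 2011 is a Tuesday and not a day the employer's offices are closed, so no extension applies.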